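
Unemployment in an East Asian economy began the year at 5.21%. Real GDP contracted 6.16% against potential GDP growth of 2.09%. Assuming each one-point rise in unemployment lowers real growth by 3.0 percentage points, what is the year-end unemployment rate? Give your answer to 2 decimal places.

7.96%

Growth-rate Okun's law: g_Y = g_Y* - β × Δu, so Δu = (g_Y* - g_Y)/β.
Δu = (2.09 + 6.16)/3.0 = 8.25/3.0 = 2.75 percentage points.
Year-end unemployment = 5.21 + 2.75 = 7.96%.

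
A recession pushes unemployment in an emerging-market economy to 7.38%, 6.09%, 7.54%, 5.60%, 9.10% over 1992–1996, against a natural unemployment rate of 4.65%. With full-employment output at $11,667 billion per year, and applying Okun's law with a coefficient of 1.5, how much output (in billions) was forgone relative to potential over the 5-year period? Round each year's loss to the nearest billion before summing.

Year 1992: gap = -1.5 × (7.38 - 4.65) = -4.095%, loss ≈ 11667 × 4.095/100 ≈ 478.
Year 1993: gap = -1.5 × (6.09 - 4.65) = -2.16%, loss ≈ 11667 × 2.16/100 ≈ 252.
Year 1994: gap = -1.5 × (7.54 - 4.65) = -4.335%, loss ≈ 11667 × 4.335/100 ≈ 506.
Year 1995: gap = -1.5 × (5.6 - 4.65) = -1.425%, loss ≈ 11667 × 1.425/100 ≈ 166.
Year 1996: gap = -1.5 × (9.1 - 4.65) = -6.675%, loss ≈ 11667 × 6.675/100 ≈ 779.
Total lost output = 478 + 252 + 506 + 166 + 779 = 2181 billion.

$2,181 billion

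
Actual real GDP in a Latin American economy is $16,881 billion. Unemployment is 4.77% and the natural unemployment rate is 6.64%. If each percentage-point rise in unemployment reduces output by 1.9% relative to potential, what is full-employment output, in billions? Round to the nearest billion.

$16,302 billion

Unemployment gap = 4.77 - 6.64 = -1.87 points, so output gap = -1.9 × (-1.87) = 3.553%.
Since Y = Y* × (1 + gap/100), Y* = 16881/1.03553 ≈ 16302 billion.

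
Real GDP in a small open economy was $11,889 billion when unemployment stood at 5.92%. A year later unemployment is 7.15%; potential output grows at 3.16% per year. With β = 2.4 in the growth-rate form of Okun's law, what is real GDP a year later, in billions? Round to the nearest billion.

$11,914 billion

Δu = 7.15 - 5.92 = 1.23 points.
Okun's law (growth form): g_Y = g_Y* - β × Δu = 3.16 - 2.4 × (1.23) = 3.16 - 2.952 = 0.208%.
Real GDP in the next year = 11889 × (1 + 0.208/100) = 11889 × 1.00208 ≈ 11914 billion.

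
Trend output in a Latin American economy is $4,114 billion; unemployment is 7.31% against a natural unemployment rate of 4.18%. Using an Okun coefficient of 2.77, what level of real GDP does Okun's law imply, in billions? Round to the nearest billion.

Unemployment gap = 7.31 - 4.18 = 3.13 points, so the output gap is -2.77 × 3.13 = -8.6701%.
Actual GDP = 4114 × (1 - 8.6701/100) = 4114 × 0.913299 ≈ 3757 billion.

$3,757 billion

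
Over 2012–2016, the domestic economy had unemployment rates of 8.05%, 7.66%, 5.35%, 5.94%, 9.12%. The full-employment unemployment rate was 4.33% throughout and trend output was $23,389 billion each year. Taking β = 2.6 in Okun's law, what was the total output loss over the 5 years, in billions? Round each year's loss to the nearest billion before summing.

Year 2012: gap = -2.6 × (8.05 - 4.33) = -9.672%, loss ≈ 23389 × 9.672/100 ≈ 2262.
Year 2013: gap = -2.6 × (7.66 - 4.33) = -8.658%, loss ≈ 23389 × 8.658/100 ≈ 2025.
Year 2014: gap = -2.6 × (5.35 - 4.33) = -2.652%, loss ≈ 23389 × 2.652/100 ≈ 620.
Year 2015: gap = -2.6 × (5.94 - 4.33) = -4.186%, loss ≈ 23389 × 4.186/100 ≈ 979.
Year 2016: gap = -2.6 × (9.12 - 4.33) = -12.454%, loss ≈ 23389 × 12.454/100 ≈ 2913.
Total lost output = 2262 + 2025 + 620 + 979 + 2913 = 8799 billion.

$8,799 billion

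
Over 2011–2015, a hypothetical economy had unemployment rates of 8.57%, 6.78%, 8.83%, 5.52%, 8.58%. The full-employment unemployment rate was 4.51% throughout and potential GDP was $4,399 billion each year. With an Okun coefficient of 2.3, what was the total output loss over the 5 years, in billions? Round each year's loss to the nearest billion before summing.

Year 2011: gap = -2.3 × (8.57 - 4.51) = -9.338%, loss ≈ 4399 × 9.338/100 ≈ 411.
Year 2012: gap = -2.3 × (6.78 - 4.51) = -5.221%, loss ≈ 4399 × 5.221/100 ≈ 230.
Year 2013: gap = -2.3 × (8.83 - 4.51) = -9.936%, loss ≈ 4399 × 9.936/100 ≈ 437.
Year 2014: gap = -2.3 × (5.52 - 4.51) = -2.323%, loss ≈ 4399 × 2.323/100 ≈ 102.
Year 2015: gap = -2.3 × (8.58 - 4.51) = -9.361%, loss ≈ 4399 × 9.361/100 ≈ 412.
Total lost output = 411 + 230 + 437 + 102 + 412 = 1592 billion.

$1,592 billion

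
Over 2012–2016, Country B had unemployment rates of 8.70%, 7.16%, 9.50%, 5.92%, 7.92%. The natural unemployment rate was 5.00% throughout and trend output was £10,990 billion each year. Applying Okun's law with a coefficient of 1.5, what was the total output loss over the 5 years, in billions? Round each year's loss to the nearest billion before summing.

Year 2012: gap = -1.5 × (8.7 - 5) = -5.55%, loss ≈ 10990 × 5.55/100 ≈ 610.
Year 2013: gap = -1.5 × (7.16 - 5) = -3.24%, loss ≈ 10990 × 3.24/100 ≈ 356.
Year 2014: gap = -1.5 × (9.5 - 5) = -6.75%, loss ≈ 10990 × 6.75/100 ≈ 742.
Year 2015: gap = -1.5 × (5.92 - 5) = -1.38%, loss ≈ 10990 × 1.38/100 ≈ 152.
Year 2016: gap = -1.5 × (7.92 - 5) = -4.38%, loss ≈ 10990 × 4.38/100 ≈ 481.
Total lost output = 610 + 356 + 742 + 152 + 481 = 2341 billion.

£2,341 billion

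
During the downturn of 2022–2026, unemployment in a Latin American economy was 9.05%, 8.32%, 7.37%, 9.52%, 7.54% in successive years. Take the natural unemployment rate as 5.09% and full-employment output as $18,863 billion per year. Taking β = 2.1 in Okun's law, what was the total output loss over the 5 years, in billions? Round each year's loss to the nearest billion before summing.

$6,477 billion

Year 2022: gap = -2.1 × (9.05 - 5.09) = -8.316%, loss ≈ 18863 × 8.316/100 ≈ 1569.
Year 2023: gap = -2.1 × (8.32 - 5.09) = -6.783%, loss ≈ 18863 × 6.783/100 ≈ 1279.
Year 2024: gap = -2.1 × (7.37 - 5.09) = -4.788%, loss ≈ 18863 × 4.788/100 ≈ 903.
Year 2025: gap = -2.1 × (9.52 - 5.09) = -9.303%, loss ≈ 18863 × 9.303/100 ≈ 1755.
Year 2026: gap = -2.1 × (7.54 - 5.09) = -5.145%, loss ≈ 18863 × 5.145/100 ≈ 971.
Total lost output = 1569 + 1279 + 903 + 1755 + 971 = 6477 billion.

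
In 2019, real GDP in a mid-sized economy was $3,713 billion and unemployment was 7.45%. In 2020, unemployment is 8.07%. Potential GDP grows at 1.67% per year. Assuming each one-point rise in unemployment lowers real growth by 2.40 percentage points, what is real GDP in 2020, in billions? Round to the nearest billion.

$3,720 billion

Δu = 8.07 - 7.45 = 0.62 points.
Okun's law (growth form): g_Y = g_Y* - β × Δu = 1.67 - 2.40 × (0.62) = 1.67 - 1.488 = 0.182%.
Real GDP in the next year = 3713 × (1 + 0.182/100) = 3713 × 1.00182 ≈ 3720 billion.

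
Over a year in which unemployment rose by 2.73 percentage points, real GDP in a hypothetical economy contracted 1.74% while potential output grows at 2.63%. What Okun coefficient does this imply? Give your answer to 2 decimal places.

Growth form: g_Y = g_Y* - β × Δu, so β = (g_Y* - g_Y)/Δu.
β = (2.63 + 1.74)/2.73 = 4.37/2.73 = 1.60.

β ≈ 1.60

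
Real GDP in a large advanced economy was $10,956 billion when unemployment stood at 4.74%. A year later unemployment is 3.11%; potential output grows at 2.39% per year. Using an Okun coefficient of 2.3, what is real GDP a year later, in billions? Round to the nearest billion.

Δu = 3.11 - 4.74 = -1.63 points.
Okun's law (growth form): g_Y = g_Y* - β × Δu = 2.39 - 2.3 × (-1.63) = 2.39 + 3.749 = 6.139%.
Real GDP in the next year = 10956 × (1 + 6.139/100) = 10956 × 1.06139 ≈ 11629 billion.

$11,629 billion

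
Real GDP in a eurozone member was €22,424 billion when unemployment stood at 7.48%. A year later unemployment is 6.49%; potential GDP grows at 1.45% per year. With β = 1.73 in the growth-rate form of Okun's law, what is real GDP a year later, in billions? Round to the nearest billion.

Δu = 6.49 - 7.48 = -0.99 points.
Okun's law (growth form): g_Y = g_Y* - β × Δu = 1.45 - 1.73 × (-0.99) = 1.45 + 1.7127 = 3.1627%.
Real GDP in the next year = 22424 × (1 + 3.1627/100) = 22424 × 1.031627 ≈ 23133 billion.

€23,133 billion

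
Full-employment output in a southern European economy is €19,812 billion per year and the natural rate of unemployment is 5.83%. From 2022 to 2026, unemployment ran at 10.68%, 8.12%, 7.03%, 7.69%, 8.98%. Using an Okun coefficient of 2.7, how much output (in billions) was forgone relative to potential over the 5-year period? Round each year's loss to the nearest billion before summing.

€7,141 billion

Year 2022: gap = -2.7 × (10.68 - 5.83) = -13.095%, loss ≈ 19812 × 13.095/100 ≈ 2594.
Year 2023: gap = -2.7 × (8.12 - 5.83) = -6.183%, loss ≈ 19812 × 6.183/100 ≈ 1225.
Year 2024: gap = -2.7 × (7.03 - 5.83) = -3.24%, loss ≈ 19812 × 3.24/100 ≈ 642.
Year 2025: gap = -2.7 × (7.69 - 5.83) = -5.022%, loss ≈ 19812 × 5.022/100 ≈ 995.
Year 2026: gap = -2.7 × (8.98 - 5.83) = -8.505%, loss ≈ 19812 × 8.505/100 ≈ 1685.
Total lost output = 2594 + 1225 + 642 + 995 + 1685 = 7141 billion.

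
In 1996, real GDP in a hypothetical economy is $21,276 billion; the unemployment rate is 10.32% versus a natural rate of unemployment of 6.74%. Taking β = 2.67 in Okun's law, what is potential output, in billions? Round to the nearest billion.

Unemployment gap = 10.32 - 6.74 = 3.58 points, so output gap = -2.67 × 3.58 = -9.5586%.
Since Y = Y* × (1 + gap/100), Y* = 21276/0.904414 ≈ 23525 billion.

$23,525 billion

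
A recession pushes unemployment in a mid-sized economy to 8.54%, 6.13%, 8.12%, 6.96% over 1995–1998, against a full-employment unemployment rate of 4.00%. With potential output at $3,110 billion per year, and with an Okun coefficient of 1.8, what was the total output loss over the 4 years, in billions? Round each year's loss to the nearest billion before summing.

$770 billion

Year 1995: gap = -1.8 × (8.54 - 4) = -8.172%, loss ≈ 3110 × 8.172/100 ≈ 254.
Year 1996: gap = -1.8 × (6.13 - 4) = -3.834%, loss ≈ 3110 × 3.834/100 ≈ 119.
Year 1997: gap = -1.8 × (8.12 - 4) = -7.416%, loss ≈ 3110 × 7.416/100 ≈ 231.
Year 1998: gap = -1.8 × (6.96 - 4) = -5.328%, loss ≈ 3110 × 5.328/100 ≈ 166.
Total lost output = 254 + 119 + 231 + 166 = 770 billion.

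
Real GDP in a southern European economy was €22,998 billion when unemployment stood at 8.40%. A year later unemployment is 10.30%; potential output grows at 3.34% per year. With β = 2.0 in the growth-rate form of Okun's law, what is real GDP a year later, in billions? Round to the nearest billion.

€22,892 billion

Δu = 10.3 - 8.4 = 1.9 points.
Okun's law (growth form): g_Y = g_Y* - β × Δu = 3.34 - 2.0 × (1.90) = 3.34 - 3.8 = -0.46%.
Real GDP in the next year = 22998 × (1 - 0.46/100) = 22998 × 0.9954 ≈ 22892 billion.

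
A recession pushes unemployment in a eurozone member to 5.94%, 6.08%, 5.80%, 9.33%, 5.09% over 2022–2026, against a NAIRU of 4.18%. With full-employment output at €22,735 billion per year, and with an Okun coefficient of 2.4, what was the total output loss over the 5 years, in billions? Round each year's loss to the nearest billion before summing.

Year 2022: gap = -2.4 × (5.94 - 4.18) = -4.224%, loss ≈ 22735 × 4.224/100 ≈ 960.
Year 2023: gap = -2.4 × (6.08 - 4.18) = -4.56%, loss ≈ 22735 × 4.56/100 ≈ 1037.
Year 2024: gap = -2.4 × (5.8 - 4.18) = -3.888%, loss ≈ 22735 × 3.888/100 ≈ 884.
Year 2025: gap = -2.4 × (9.33 - 4.18) = -12.36%, loss ≈ 22735 × 12.36/100 ≈ 2810.
Year 2026: gap = -2.4 × (5.09 - 4.18) = -2.184%, loss ≈ 22735 × 2.184/100 ≈ 497.
Total lost output = 960 + 1037 + 884 + 2810 + 497 = 6188 billion.

€6,188 billion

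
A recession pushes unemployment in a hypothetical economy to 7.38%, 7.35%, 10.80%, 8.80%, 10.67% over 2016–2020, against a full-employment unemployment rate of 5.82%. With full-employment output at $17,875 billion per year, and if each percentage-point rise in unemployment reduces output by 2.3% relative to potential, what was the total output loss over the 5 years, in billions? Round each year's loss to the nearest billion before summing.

Year 2016: gap = -2.3 × (7.38 - 5.82) = -3.588%, loss ≈ 17875 × 3.588/100 ≈ 641.
Year 2017: gap = -2.3 × (7.35 - 5.82) = -3.519%, loss ≈ 17875 × 3.519/100 ≈ 629.
Year 2018: gap = -2.3 × (10.8 - 5.82) = -11.454%, loss ≈ 17875 × 11.454/100 ≈ 2047.
Year 2019: gap = -2.3 × (8.8 - 5.82) = -6.854%, loss ≈ 17875 × 6.854/100 ≈ 1225.
Year 2020: gap = -2.3 × (10.67 - 5.82) = -11.155%, loss ≈ 17875 × 11.155/100 ≈ 1994.
Total lost output = 641 + 629 + 2047 + 1225 + 1994 = 6536 billion.

$6,536 billion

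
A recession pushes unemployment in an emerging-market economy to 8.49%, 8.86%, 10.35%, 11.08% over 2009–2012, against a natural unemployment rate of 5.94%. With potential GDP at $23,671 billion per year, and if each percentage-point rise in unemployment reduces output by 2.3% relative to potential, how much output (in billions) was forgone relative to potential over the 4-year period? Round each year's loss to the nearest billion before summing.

$8,177 billion

Year 2009: gap = -2.3 × (8.49 - 5.94) = -5.865%, loss ≈ 23671 × 5.865/100 ≈ 1388.
Year 2010: gap = -2.3 × (8.86 - 5.94) = -6.716%, loss ≈ 23671 × 6.716/100 ≈ 1590.
Year 2011: gap = -2.3 × (10.35 - 5.94) = -10.143%, loss ≈ 23671 × 10.143/100 ≈ 2401.
Year 2012: gap = -2.3 × (11.08 - 5.94) = -11.822%, loss ≈ 23671 × 11.822/100 ≈ 2798.
Total lost output = 1388 + 1590 + 2401 + 2798 = 8177 billion.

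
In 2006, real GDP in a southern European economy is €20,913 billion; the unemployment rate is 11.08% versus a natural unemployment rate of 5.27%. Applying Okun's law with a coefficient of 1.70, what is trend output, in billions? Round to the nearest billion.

€23,205 billion

Unemployment gap = 11.08 - 5.27 = 5.81 points, so output gap = -1.7 × 5.81 = -9.877%.
Since Y = Y* × (1 + gap/100), Y* = 20913/0.90123 ≈ 23205 billion.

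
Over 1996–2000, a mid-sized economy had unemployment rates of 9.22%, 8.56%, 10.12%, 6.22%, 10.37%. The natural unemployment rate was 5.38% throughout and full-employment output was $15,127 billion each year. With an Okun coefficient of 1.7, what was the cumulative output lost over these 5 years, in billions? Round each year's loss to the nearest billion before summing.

Year 1996: gap = -1.7 × (9.22 - 5.38) = -6.528%, loss ≈ 15127 × 6.528/100 ≈ 987.
Year 1997: gap = -1.7 × (8.56 - 5.38) = -5.406%, loss ≈ 15127 × 5.406/100 ≈ 818.
Year 1998: gap = -1.7 × (10.12 - 5.38) = -8.058%, loss ≈ 15127 × 8.058/100 ≈ 1219.
Year 1999: gap = -1.7 × (6.22 - 5.38) = -1.428%, loss ≈ 15127 × 1.428/100 ≈ 216.
Year 2000: gap = -1.7 × (10.37 - 5.38) = -8.483%, loss ≈ 15127 × 8.483/100 ≈ 1283.
Total lost output = 987 + 818 + 1219 + 216 + 1283 = 4523 billion.

$4,523 billion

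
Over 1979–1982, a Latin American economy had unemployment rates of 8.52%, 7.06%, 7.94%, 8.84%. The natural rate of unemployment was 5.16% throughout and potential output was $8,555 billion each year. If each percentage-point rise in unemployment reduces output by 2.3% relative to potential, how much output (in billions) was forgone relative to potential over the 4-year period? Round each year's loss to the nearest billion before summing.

Year 1979: gap = -2.3 × (8.52 - 5.16) = -7.728%, loss ≈ 8555 × 7.728/100 ≈ 661.
Year 1980: gap = -2.3 × (7.06 - 5.16) = -4.37%, loss ≈ 8555 × 4.37/100 ≈ 374.
Year 1981: gap = -2.3 × (7.94 - 5.16) = -6.394%, loss ≈ 8555 × 6.394/100 ≈ 547.
Year 1982: gap = -2.3 × (8.84 - 5.16) = -8.464%, loss ≈ 8555 × 8.464/100 ≈ 724.
Total lost output = 661 + 374 + 547 + 724 = 2306 billion.

$2,306 billion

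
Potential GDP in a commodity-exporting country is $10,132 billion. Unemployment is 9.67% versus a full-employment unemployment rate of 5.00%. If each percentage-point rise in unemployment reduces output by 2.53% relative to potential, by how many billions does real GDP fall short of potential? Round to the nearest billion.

Output gap = -2.53 × (9.67 - 5) = -2.53 × 4.67 = -11.8151%.
Actual GDP ≈ 10132 × 0.881849 ≈ 8935 billion, so the shortfall is 10132 - 8935 = 1197 billion.

$1,197 billion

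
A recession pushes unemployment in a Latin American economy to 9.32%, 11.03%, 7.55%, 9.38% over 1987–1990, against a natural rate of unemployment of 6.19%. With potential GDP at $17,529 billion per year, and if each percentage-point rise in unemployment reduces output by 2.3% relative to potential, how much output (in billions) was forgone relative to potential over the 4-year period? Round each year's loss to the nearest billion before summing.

Year 1987: gap = -2.3 × (9.32 - 6.19) = -7.199%, loss ≈ 17529 × 7.199/100 ≈ 1262.
Year 1988: gap = -2.3 × (11.03 - 6.19) = -11.132%, loss ≈ 17529 × 11.132/100 ≈ 1951.
Year 1989: gap = -2.3 × (7.55 - 6.19) = -3.128%, loss ≈ 17529 × 3.128/100 ≈ 548.
Year 1990: gap = -2.3 × (9.38 - 6.19) = -7.337%, loss ≈ 17529 × 7.337/100 ≈ 1286.
Total lost output = 1262 + 1951 + 548 + 1286 = 5047 billion.

$5,047 billion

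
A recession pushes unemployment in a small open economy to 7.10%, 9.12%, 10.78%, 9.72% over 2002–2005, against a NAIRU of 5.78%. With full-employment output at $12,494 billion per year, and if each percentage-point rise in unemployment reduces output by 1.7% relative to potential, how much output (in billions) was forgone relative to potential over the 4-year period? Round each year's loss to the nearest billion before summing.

Year 2002: gap = -1.7 × (7.1 - 5.78) = -2.244%, loss ≈ 12494 × 2.244/100 ≈ 280.
Year 2003: gap = -1.7 × (9.12 - 5.78) = -5.678%, loss ≈ 12494 × 5.678/100 ≈ 709.
Year 2004: gap = -1.7 × (10.78 - 5.78) = -8.5%, loss ≈ 12494 × 8.5/100 ≈ 1062.
Year 2005: gap = -1.7 × (9.72 - 5.78) = -6.698%, loss ≈ 12494 × 6.698/100 ≈ 837.
Total lost output = 280 + 709 + 1062 + 837 = 2888 billion.

$2,888 billion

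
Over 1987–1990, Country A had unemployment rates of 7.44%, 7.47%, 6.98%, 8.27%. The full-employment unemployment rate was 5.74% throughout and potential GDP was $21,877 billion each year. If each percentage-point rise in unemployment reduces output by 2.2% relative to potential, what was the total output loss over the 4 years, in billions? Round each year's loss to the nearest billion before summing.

$3,466 billion

Year 1987: gap = -2.2 × (7.44 - 5.74) = -3.74%, loss ≈ 21877 × 3.74/100 ≈ 818.
Year 1988: gap = -2.2 × (7.47 - 5.74) = -3.806%, loss ≈ 21877 × 3.806/100 ≈ 833.
Year 1989: gap = -2.2 × (6.98 - 5.74) = -2.728%, loss ≈ 21877 × 2.728/100 ≈ 597.
Year 1990: gap = -2.2 × (8.27 - 5.74) = -5.566%, loss ≈ 21877 × 5.566/100 ≈ 1218.
Total lost output = 818 + 833 + 597 + 1218 = 3466 billion.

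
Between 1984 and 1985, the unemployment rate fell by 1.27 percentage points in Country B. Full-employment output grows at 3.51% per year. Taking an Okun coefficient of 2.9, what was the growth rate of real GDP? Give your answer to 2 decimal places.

7.19%

Growth-rate Okun's law: g_Y = g_Y* - β × Δu.
g_Y = 3.51 - 2.9 × (-1.27) = 3.51 + 3.683 = 7.193%, i.e. 7.19% to 2 d.p.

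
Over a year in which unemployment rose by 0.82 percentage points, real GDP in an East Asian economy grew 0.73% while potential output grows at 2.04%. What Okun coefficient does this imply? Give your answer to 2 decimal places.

β ≈ 1.60

Growth form: g_Y = g_Y* - β × Δu, so β = (g_Y* - g_Y)/Δu.
β = (2.04 - 0.73)/0.82 = 1.31/0.82 = 1.60.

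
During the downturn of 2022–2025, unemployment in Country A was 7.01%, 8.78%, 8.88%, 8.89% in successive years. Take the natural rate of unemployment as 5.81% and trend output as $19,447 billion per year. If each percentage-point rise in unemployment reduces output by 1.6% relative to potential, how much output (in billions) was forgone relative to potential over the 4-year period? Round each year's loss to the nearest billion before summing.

$3,210 billion

Year 2022: gap = -1.6 × (7.01 - 5.81) = -1.92%, loss ≈ 19447 × 1.92/100 ≈ 373.
Year 2023: gap = -1.6 × (8.78 - 5.81) = -4.752%, loss ≈ 19447 × 4.752/100 ≈ 924.
Year 2024: gap = -1.6 × (8.88 - 5.81) = -4.912%, loss ≈ 19447 × 4.912/100 ≈ 955.
Year 2025: gap = -1.6 × (8.89 - 5.81) = -4.928%, loss ≈ 19447 × 4.928/100 ≈ 958.
Total lost output = 373 + 924 + 955 + 958 = 3210 billion.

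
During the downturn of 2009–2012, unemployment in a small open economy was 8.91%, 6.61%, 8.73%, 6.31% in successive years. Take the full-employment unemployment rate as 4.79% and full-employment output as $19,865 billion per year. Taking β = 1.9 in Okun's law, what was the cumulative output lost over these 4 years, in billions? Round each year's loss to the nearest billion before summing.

Year 2009: gap = -1.9 × (8.91 - 4.79) = -7.828%, loss ≈ 19865 × 7.828/100 ≈ 1555.
Year 2010: gap = -1.9 × (6.61 - 4.79) = -3.458%, loss ≈ 19865 × 3.458/100 ≈ 687.
Year 2011: gap = -1.9 × (8.73 - 4.79) = -7.486%, loss ≈ 19865 × 7.486/100 ≈ 1487.
Year 2012: gap = -1.9 × (6.31 - 4.79) = -2.888%, loss ≈ 19865 × 2.888/100 ≈ 574.
Total lost output = 1555 + 687 + 1487 + 574 = 4303 billion.

$4,303 billion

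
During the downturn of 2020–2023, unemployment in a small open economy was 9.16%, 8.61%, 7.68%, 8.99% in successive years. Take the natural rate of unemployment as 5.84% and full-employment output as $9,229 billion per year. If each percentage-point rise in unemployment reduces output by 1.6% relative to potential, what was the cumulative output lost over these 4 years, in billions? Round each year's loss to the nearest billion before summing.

$1,636 billion

Year 2020: gap = -1.6 × (9.16 - 5.84) = -5.312%, loss ≈ 9229 × 5.312/100 ≈ 490.
Year 2021: gap = -1.6 × (8.61 - 5.84) = -4.432%, loss ≈ 9229 × 4.432/100 ≈ 409.
Year 2022: gap = -1.6 × (7.68 - 5.84) = -2.944%, loss ≈ 9229 × 2.944/100 ≈ 272.
Year 2023: gap = -1.6 × (8.99 - 5.84) = -5.04%, loss ≈ 9229 × 5.04/100 ≈ 465.
Total lost output = 490 + 409 + 272 + 465 = 1636 billion.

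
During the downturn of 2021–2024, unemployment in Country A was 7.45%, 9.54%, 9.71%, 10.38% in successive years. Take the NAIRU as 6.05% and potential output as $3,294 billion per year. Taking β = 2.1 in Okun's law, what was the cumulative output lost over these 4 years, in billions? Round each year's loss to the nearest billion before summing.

Year 2021: gap = -2.1 × (7.45 - 6.05) = -2.94%, loss ≈ 3294 × 2.94/100 ≈ 97.
Year 2022: gap = -2.1 × (9.54 - 6.05) = -7.329%, loss ≈ 3294 × 7.329/100 ≈ 241.
Year 2023: gap = -2.1 × (9.71 - 6.05) = -7.686%, loss ≈ 3294 × 7.686/100 ≈ 253.
Year 2024: gap = -2.1 × (10.38 - 6.05) = -9.093%, loss ≈ 3294 × 9.093/100 ≈ 300.
Total lost output = 97 + 241 + 253 + 300 = 891 billion.

$891 billion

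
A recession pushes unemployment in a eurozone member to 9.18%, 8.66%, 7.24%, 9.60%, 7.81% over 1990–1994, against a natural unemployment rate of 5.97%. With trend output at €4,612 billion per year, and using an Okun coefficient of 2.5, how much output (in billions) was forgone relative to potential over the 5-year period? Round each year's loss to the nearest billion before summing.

€1,457 billion

Year 1990: gap = -2.5 × (9.18 - 5.97) = -8.025%, loss ≈ 4612 × 8.025/100 ≈ 370.
Year 1991: gap = -2.5 × (8.66 - 5.97) = -6.725%, loss ≈ 4612 × 6.725/100 ≈ 310.
Year 1992: gap = -2.5 × (7.24 - 5.97) = -3.175%, loss ≈ 4612 × 3.175/100 ≈ 146.
Year 1993: gap = -2.5 × (9.6 - 5.97) = -9.075%, loss ≈ 4612 × 9.075/100 ≈ 419.
Year 1994: gap = -2.5 × (7.81 - 5.97) = -4.6%, loss ≈ 4612 × 4.6/100 ≈ 212.
Total lost output = 370 + 310 + 146 + 419 + 212 = 1457 billion.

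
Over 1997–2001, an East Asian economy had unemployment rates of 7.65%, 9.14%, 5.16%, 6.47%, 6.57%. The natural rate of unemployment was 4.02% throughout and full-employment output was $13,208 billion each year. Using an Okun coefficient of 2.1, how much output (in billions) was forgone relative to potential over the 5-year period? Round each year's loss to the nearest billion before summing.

Year 1997: gap = -2.1 × (7.65 - 4.02) = -7.623%, loss ≈ 13208 × 7.623/100 ≈ 1007.
Year 1998: gap = -2.1 × (9.14 - 4.02) = -10.752%, loss ≈ 13208 × 10.752/100 ≈ 1420.
Year 1999: gap = -2.1 × (5.16 - 4.02) = -2.394%, loss ≈ 13208 × 2.394/100 ≈ 316.
Year 2000: gap = -2.1 × (6.47 - 4.02) = -5.145%, loss ≈ 13208 × 5.145/100 ≈ 680.
Year 2001: gap = -2.1 × (6.57 - 4.02) = -5.355%, loss ≈ 13208 × 5.355/100 ≈ 707.
Total lost output = 1007 + 1420 + 316 + 680 + 707 = 4130 billion.

$4,130 billion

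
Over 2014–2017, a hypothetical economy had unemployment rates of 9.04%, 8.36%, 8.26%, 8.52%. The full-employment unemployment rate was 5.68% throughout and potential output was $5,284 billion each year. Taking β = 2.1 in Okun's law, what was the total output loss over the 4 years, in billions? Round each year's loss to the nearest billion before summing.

$1,271 billion

Year 2014: gap = -2.1 × (9.04 - 5.68) = -7.056%, loss ≈ 5284 × 7.056/100 ≈ 373.
Year 2015: gap = -2.1 × (8.36 - 5.68) = -5.628%, loss ≈ 5284 × 5.628/100 ≈ 297.
Year 2016: gap = -2.1 × (8.26 - 5.68) = -5.418%, loss ≈ 5284 × 5.418/100 ≈ 286.
Year 2017: gap = -2.1 × (8.52 - 5.68) = -5.964%, loss ≈ 5284 × 5.964/100 ≈ 315.
Total lost output = 373 + 297 + 286 + 315 = 1271 billion.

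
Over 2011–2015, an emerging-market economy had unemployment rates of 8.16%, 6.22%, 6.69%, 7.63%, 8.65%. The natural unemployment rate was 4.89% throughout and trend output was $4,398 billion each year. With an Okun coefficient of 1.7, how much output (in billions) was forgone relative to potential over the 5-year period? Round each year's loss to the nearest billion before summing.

$964 billion

Year 2011: gap = -1.7 × (8.16 - 4.89) = -5.559%, loss ≈ 4398 × 5.559/100 ≈ 244.
Year 2012: gap = -1.7 × (6.22 - 4.89) = -2.261%, loss ≈ 4398 × 2.261/100 ≈ 99.
Year 2013: gap = -1.7 × (6.69 - 4.89) = -3.06%, loss ≈ 4398 × 3.06/100 ≈ 135.
Year 2014: gap = -1.7 × (7.63 - 4.89) = -4.658%, loss ≈ 4398 × 4.658/100 ≈ 205.
Year 2015: gap = -1.7 × (8.65 - 4.89) = -6.392%, loss ≈ 4398 × 6.392/100 ≈ 281.
Total lost output = 244 + 99 + 135 + 205 + 281 = 964 billion.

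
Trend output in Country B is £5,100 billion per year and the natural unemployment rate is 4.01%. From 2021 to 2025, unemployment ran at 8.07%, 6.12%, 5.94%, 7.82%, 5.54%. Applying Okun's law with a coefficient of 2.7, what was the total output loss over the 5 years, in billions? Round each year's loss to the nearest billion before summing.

£1,852 billion

Year 2021: gap = -2.7 × (8.07 - 4.01) = -10.962%, loss ≈ 5100 × 10.962/100 ≈ 559.
Year 2022: gap = -2.7 × (6.12 - 4.01) = -5.697%, loss ≈ 5100 × 5.697/100 ≈ 291.
Year 2023: gap = -2.7 × (5.94 - 4.01) = -5.211%, loss ≈ 5100 × 5.211/100 ≈ 266.
Year 2024: gap = -2.7 × (7.82 - 4.01) = -10.287%, loss ≈ 5100 × 10.287/100 ≈ 525.
Year 2025: gap = -2.7 × (5.54 - 4.01) = -4.131%, loss ≈ 5100 × 4.131/100 ≈ 211.
Total lost output = 559 + 291 + 266 + 525 + 211 = 1852 billion.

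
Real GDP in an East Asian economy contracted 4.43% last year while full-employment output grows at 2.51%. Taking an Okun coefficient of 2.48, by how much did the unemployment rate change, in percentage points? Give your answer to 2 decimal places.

2.80 percentage points

Growth-rate Okun's law: g_Y = g_Y* - β × Δu, so Δu = (g_Y* - g_Y)/β.
Δu = (2.51 + 4.43)/2.48 = 6.94/2.48 = 2.80 percentage points.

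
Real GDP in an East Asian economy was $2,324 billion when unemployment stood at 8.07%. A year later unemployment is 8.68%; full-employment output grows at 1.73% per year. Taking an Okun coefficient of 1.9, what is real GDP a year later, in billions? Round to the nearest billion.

$2,337 billion

Δu = 8.68 - 8.07 = 0.61 points.
Okun's law (growth form): g_Y = g_Y* - β × Δu = 1.73 - 1.9 × (0.61) = 1.73 - 1.159 = 0.571%.
Real GDP in the next year = 2324 × (1 + 0.571/100) = 2324 × 1.00571 ≈ 2337 billion.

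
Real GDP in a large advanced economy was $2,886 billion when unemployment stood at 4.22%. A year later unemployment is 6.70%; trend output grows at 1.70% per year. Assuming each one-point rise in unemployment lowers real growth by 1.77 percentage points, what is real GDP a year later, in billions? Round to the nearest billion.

Δu = 6.7 - 4.22 = 2.48 points.
Okun's law (growth form): g_Y = g_Y* - β × Δu = 1.70 - 1.77 × (2.48) = 1.7 - 4.3896 = -2.6896%.
Real GDP in the next year = 2886 × (1 - 2.6896/100) = 2886 × 0.973104 ≈ 2808 billion.

$2,808 billion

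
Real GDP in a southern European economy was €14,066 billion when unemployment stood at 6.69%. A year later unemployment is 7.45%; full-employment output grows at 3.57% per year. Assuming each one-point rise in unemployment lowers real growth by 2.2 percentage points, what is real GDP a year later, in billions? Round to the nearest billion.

€14,333 billion

Δu = 7.45 - 6.69 = 0.76 points.
Okun's law (growth form): g_Y = g_Y* - β × Δu = 3.57 - 2.2 × (0.76) = 3.57 - 1.672 = 1.898%.
Real GDP in the next year = 14066 × (1 + 1.898/100) = 14066 × 1.01898 ≈ 14333 billion.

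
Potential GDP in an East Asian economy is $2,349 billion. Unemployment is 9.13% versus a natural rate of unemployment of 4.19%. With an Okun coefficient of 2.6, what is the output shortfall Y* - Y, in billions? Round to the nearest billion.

Output gap = -2.6 × (9.13 - 4.19) = -2.6 × 4.94 = -12.844%.
Actual GDP ≈ 2349 × 0.87156 ≈ 2047 billion, so the shortfall is 2349 - 2047 = 302 billion.

$302 billion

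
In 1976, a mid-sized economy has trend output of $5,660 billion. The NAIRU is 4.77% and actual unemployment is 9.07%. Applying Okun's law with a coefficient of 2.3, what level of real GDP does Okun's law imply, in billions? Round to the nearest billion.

$5,100 billion

Unemployment gap = 9.07 - 4.77 = 4.3 points, so the output gap is -2.3 × 4.3 = -9.89%.
Actual GDP = 5660 × (1 - 9.89/100) = 5660 × 0.9011 ≈ 5100 billion.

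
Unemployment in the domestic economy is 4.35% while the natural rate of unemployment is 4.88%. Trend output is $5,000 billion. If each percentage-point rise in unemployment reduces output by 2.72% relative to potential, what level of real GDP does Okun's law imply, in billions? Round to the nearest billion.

$5,072 billion

Unemployment gap = 4.35 - 4.88 = -0.53 points, so the output gap is -2.72 × (-0.53) = 1.4416%.
Actual GDP = 5000 × (1 + 1.4416/100) = 5000 × 1.014416 ≈ 5072 billion.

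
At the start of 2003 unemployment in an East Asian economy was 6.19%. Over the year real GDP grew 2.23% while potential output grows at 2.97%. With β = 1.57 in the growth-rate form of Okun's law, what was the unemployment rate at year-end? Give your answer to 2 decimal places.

Growth-rate Okun's law: g_Y = g_Y* - β × Δu, so Δu = (g_Y* - g_Y)/β.
Δu = (2.97 - 2.23)/1.57 = 0.74/1.57 = 0.47 percentage points.
Year-end unemployment = 6.19 + 0.47 = 6.66%.

6.66%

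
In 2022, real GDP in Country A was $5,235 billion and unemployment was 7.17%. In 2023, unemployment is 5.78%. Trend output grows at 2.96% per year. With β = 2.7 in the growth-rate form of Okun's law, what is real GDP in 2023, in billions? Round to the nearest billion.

Δu = 5.78 - 7.17 = -1.39 points.
Okun's law (growth form): g_Y = g_Y* - β × Δu = 2.96 - 2.7 × (-1.39) = 2.96 + 3.753 = 6.713%.
Real GDP in the next year = 5235 × (1 + 6.713/100) = 5235 × 1.06713 ≈ 5586 billion.

$5,586 billion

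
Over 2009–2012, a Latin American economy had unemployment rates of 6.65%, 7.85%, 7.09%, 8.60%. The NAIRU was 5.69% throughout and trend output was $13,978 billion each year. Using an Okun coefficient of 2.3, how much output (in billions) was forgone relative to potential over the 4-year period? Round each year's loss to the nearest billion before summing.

$2,389 billion

Year 2009: gap = -2.3 × (6.65 - 5.69) = -2.208%, loss ≈ 13978 × 2.208/100 ≈ 309.
Year 2010: gap = -2.3 × (7.85 - 5.69) = -4.968%, loss ≈ 13978 × 4.968/100 ≈ 694.
Year 2011: gap = -2.3 × (7.09 - 5.69) = -3.22%, loss ≈ 13978 × 3.22/100 ≈ 450.
Year 2012: gap = -2.3 × (8.6 - 5.69) = -6.693%, loss ≈ 13978 × 6.693/100 ≈ 936.
Total lost output = 309 + 694 + 450 + 936 = 2389 billion.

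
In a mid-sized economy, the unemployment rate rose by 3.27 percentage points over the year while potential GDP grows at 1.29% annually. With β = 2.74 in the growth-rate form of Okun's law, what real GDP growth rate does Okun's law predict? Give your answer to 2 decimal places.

Growth-rate Okun's law: g_Y = g_Y* - β × Δu.
g_Y = 1.29 - 2.74 × (3.27) = 1.29 - 8.9598 = -7.6698%, i.e. -7.67% to 2 d.p.

-7.67%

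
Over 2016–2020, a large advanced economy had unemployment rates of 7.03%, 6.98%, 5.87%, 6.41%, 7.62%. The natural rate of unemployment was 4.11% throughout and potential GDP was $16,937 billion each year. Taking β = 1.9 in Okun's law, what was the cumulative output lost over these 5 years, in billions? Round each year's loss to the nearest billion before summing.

Year 2016: gap = -1.9 × (7.03 - 4.11) = -5.548%, loss ≈ 16937 × 5.548/100 ≈ 940.
Year 2017: gap = -1.9 × (6.98 - 4.11) = -5.453%, loss ≈ 16937 × 5.453/100 ≈ 924.
Year 2018: gap = -1.9 × (5.87 - 4.11) = -3.344%, loss ≈ 16937 × 3.344/100 ≈ 566.
Year 2019: gap = -1.9 × (6.41 - 4.11) = -4.37%, loss ≈ 16937 × 4.37/100 ≈ 740.
Year 2020: gap = -1.9 × (7.62 - 4.11) = -6.669%, loss ≈ 16937 × 6.669/100 ≈ 1130.
Total lost output = 940 + 924 + 566 + 740 + 1130 = 4300 billion.

$4,300 billion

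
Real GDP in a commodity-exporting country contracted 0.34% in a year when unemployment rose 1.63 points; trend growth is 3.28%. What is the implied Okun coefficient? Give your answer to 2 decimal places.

Growth form: g_Y = g_Y* - β × Δu, so β = (g_Y* - g_Y)/Δu.
β = (3.28 + 0.34)/1.63 = 3.62/1.63 = 2.22.

β ≈ 2.22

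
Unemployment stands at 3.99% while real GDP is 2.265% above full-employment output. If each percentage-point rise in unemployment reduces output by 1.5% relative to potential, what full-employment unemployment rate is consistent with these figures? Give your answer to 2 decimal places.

5.50%

From Okun's law, u - u* = -(output gap)/β = -(2.265)/1.5 = -1.51 points.
So u* = 3.99 + 1.51 = 5.50%.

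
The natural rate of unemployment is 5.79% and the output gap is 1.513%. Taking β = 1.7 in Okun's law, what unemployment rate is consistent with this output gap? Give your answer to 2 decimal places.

4.90%

From Okun's law, u - u* = -(output gap)/β = -(1.513)/1.7 = -0.89 points.
So u = 5.79 - 0.89 = 4.90%.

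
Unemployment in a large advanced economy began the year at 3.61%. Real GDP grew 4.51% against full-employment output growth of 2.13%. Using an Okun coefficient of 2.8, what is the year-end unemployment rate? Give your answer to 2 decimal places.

Growth-rate Okun's law: g_Y = g_Y* - β × Δu, so Δu = (g_Y* - g_Y)/β.
Δu = (2.13 - 4.51)/2.8 = -2.38/2.8 = -0.85 percentage points.
Year-end unemployment = 3.61 - 0.85 = 2.76%.

2.76%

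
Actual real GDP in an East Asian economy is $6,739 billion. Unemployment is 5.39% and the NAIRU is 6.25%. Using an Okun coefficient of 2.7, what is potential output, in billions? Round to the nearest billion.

Unemployment gap = 5.39 - 6.25 = -0.86 points, so output gap = -2.7 × (-0.86) = 2.322%.
Since Y = Y* × (1 + gap/100), Y* = 6739/1.02322 ≈ 6586 billion.

$6,586 billion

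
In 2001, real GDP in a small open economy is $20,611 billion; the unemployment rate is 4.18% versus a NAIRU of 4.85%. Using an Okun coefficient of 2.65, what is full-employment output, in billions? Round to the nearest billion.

Unemployment gap = 4.18 - 4.85 = -0.67 points, so output gap = -2.65 × (-0.67) = 1.7755%.
Since Y = Y* × (1 + gap/100), Y* = 20611/1.017755 ≈ 20251 billion.

$20,251 billion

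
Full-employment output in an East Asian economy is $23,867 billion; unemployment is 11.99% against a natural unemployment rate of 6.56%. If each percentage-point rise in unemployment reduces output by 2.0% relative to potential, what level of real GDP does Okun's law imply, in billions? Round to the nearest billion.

$21,275 billion

Unemployment gap = 11.99 - 6.56 = 5.43 points, so the output gap is -2 × 5.43 = -10.86%.
Actual GDP = 23867 × (1 - 10.86/100) = 23867 × 0.8914 ≈ 21275 billion.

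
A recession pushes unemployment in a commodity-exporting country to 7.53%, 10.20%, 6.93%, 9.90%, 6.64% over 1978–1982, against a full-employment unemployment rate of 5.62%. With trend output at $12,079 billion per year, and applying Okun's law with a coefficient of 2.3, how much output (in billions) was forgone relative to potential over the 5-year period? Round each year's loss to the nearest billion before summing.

Year 1978: gap = -2.3 × (7.53 - 5.62) = -4.393%, loss ≈ 12079 × 4.393/100 ≈ 531.
Year 1979: gap = -2.3 × (10.2 - 5.62) = -10.534%, loss ≈ 12079 × 10.534/100 ≈ 1272.
Year 1980: gap = -2.3 × (6.93 - 5.62) = -3.013%, loss ≈ 12079 × 3.013/100 ≈ 364.
Year 1981: gap = -2.3 × (9.9 - 5.62) = -9.844%, loss ≈ 12079 × 9.844/100 ≈ 1189.
Year 1982: gap = -2.3 × (6.64 - 5.62) = -2.346%, loss ≈ 12079 × 2.346/100 ≈ 283.
Total lost output = 531 + 1272 + 364 + 1189 + 283 = 3639 billion.

$3,639 billion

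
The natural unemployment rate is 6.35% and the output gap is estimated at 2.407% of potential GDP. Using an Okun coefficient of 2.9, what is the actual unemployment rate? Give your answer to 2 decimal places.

5.52%

From Okun's law, u - u* = -(output gap)/β = -(2.407)/2.9 = -0.83 points.
So u = 6.35 - 0.83 = 5.52%.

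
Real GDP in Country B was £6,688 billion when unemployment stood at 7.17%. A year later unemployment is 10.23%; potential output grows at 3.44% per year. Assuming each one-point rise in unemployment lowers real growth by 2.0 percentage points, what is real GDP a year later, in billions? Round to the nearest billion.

£6,509 billion

Δu = 10.23 - 7.17 = 3.06 points.
Okun's law (growth form): g_Y = g_Y* - β × Δu = 3.44 - 2.0 × (3.06) = 3.44 - 6.12 = -2.68%.
Real GDP in the next year = 6688 × (1 - 2.68/100) = 6688 × 0.9732 ≈ 6509 billion.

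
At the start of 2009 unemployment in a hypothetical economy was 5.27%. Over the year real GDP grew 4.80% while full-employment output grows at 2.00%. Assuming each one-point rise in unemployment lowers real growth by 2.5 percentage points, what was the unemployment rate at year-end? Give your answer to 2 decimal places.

4.15%

Growth-rate Okun's law: g_Y = g_Y* - β × Δu, so Δu = (g_Y* - g_Y)/β.
Δu = (2 - 4.8)/2.5 = -2.8/2.5 = -1.12 percentage points.
Year-end unemployment = 5.27 - 1.12 = 4.15%.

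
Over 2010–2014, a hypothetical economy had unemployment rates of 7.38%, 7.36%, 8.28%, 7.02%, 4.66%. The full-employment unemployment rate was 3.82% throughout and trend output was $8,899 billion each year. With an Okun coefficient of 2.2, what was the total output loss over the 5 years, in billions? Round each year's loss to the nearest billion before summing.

$3,053 billion

Year 2010: gap = -2.2 × (7.38 - 3.82) = -7.832%, loss ≈ 8899 × 7.832/100 ≈ 697.
Year 2011: gap = -2.2 × (7.36 - 3.82) = -7.788%, loss ≈ 8899 × 7.788/100 ≈ 693.
Year 2012: gap = -2.2 × (8.28 - 3.82) = -9.812%, loss ≈ 8899 × 9.812/100 ≈ 873.
Year 2013: gap = -2.2 × (7.02 - 3.82) = -7.04%, loss ≈ 8899 × 7.04/100 ≈ 626.
Year 2014: gap = -2.2 × (4.66 - 3.82) = -1.848%, loss ≈ 8899 × 1.848/100 ≈ 164.
Total lost output = 697 + 693 + 873 + 626 + 164 = 3053 billion.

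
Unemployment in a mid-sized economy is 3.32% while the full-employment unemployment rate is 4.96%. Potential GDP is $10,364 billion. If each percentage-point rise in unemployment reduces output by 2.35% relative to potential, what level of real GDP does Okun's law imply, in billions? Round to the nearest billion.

Unemployment gap = 3.32 - 4.96 = -1.64 points, so the output gap is -2.35 × (-1.64) = 3.854%.
Actual GDP = 10364 × (1 + 3.854/100) = 10364 × 1.03854 ≈ 10763 billion.

$10,763 billion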